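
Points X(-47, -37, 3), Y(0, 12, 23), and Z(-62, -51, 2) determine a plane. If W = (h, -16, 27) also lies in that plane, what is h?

-32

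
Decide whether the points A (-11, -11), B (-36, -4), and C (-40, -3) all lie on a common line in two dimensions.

AB = (-25, 7), AC = (-29, 8).
det[AB; AC] = (-25)(8) − (7)(-29) = 3.
The determinant is nonzero, so they are not collinear.

No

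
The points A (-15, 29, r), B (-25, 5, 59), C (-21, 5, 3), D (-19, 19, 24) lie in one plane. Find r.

3

The points are coplanar iff AB · (AC × AD) = 0.
Expanding, this is linear in r: (-56)r + (168) = 0.
So r = 3.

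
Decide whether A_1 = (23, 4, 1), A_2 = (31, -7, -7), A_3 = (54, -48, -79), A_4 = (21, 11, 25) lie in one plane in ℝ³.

With A_1 as base: A_1A_2 = (8, -11, -8), A_1A_3 = (31, -52, -80), A_1A_4 = (-2, 7, 24).
A_1A_3 × A_1A_4 = (-688, -584, 113).
A_1A_2 · (A_1A_3 × A_1A_4) = 16.
Since 16 ≠ 0, the four points are not coplanar.

No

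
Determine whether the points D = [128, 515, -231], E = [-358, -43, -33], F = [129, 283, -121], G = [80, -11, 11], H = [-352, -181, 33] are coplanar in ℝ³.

No

The plane through D, E, F has normal n = DE × DF = (-15444, 53658, 113310) and equation n·P = -517572.
Checking the remaining points: n·G = -579348, n·H = -536580.
Since n·G = -579348 ≠ -517572, G is off the plane and the points are not all coplanar.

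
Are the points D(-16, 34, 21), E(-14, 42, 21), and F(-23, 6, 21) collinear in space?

Yes

DE = (2, 8, 0), DF = (-7, -28, 0).
DE × DF = (0, 0, 0).
The cross product vanishes, so the three points are collinear.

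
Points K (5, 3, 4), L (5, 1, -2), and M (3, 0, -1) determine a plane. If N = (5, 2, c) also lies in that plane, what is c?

1

A normal to the plane is n = KL × KM = (-8, 12, -4).
N lies in the plane iff n · KN = 0.
This gives (-4)c + (4) = 0, so c = 1.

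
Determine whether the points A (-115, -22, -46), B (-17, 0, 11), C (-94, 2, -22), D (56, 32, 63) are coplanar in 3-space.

The four points are coplanar iff the 3×3 determinant with rows AB, AC, AD is zero.
Rows: (98, 22, 57), (21, 24, 24), (171, 54, 109).
Expanding along the first row: (98)(1320) − (22)(-1815) + (57)(-2970) = 0.
Zero determinant ⇒ coplanar.

Yes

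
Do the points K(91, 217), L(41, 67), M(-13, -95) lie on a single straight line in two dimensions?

KL = (-50, -150), KM = (-104, -312).
Twice the signed area of △KLM is (-50)(-312) − (-150)(-104) = 0.
The triangle is degenerate (zero area), so the points are collinear.

Yes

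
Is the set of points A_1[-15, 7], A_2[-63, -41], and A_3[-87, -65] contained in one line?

Yes

A_1A_2 = (-48, -48), A_1A_3 = (-72, -72).
Checking proportionality: A_1A_3 = 3/2·A_1A_2, so the vectors are parallel and the points are collinear.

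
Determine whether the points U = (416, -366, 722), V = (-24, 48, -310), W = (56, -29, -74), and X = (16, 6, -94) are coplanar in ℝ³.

Yes

The four points are coplanar iff the 3×3 determinant with rows UV, UW, UX is zero.
Rows: (-440, 414, -1032), (-360, 337, -796), (-400, 372, -816).
Expanding along the first row: (-440)(21120) − (414)(-24640) + (-1032)(880) = 0.
Zero determinant ⇒ coplanar.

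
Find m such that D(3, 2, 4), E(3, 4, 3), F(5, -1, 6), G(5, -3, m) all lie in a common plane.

7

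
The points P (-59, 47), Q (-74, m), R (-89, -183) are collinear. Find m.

The three points are collinear iff det[PQ; PR] = 0.
This determinant is linear in m: (30)m + (2040) = 0, so m = -68.

-68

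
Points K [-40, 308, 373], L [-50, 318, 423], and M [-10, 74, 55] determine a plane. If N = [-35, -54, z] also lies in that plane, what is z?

54

The plane through K, L, M has equation 8520x − 1680y + 2040z = -97320.
Substituting N: (2040)z + (-207480) = -97320, so z = 54.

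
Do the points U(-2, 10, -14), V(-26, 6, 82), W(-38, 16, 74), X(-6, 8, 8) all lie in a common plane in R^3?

No

A normal to the plane through U, V, W is n = UV × UW = (-928, -1344, -288).
The plane has equation n·P = -7552. For X: n·X = -7488.
-7488 ≠ -7552, so X is off the plane.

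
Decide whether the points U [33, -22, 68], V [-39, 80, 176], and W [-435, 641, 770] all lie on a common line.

UV = (-72, 102, 108), UW = (-468, 663, 702).
UV × UW = (0, 0, 0).
The cross product vanishes, so the three points are collinear.

Yes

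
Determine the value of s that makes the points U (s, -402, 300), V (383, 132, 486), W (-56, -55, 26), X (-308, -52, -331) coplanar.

-69

Coplanarity ⇔ det[UV; UW; UX] = 0.
Expanding, this is linear in s: (-68139)s + (-4701591) = 0.
So s = -69.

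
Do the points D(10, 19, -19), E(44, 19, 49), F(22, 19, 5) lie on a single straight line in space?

Yes

DE = (34, 0, 68), DF = (12, 0, 24).
Each component of DF is 6/17 times the corresponding component of DE, so DF = 6/17·DE and the points are collinear.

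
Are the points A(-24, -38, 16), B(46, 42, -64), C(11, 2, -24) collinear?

Yes

AB = (70, 80, -80), AC = (35, 40, -40).
AB × AC = (0, 0, 0).
The cross product vanishes, so the three points are collinear.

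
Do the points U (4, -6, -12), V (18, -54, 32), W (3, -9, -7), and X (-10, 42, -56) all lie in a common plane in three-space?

The four points are coplanar iff the 3×3 determinant with rows UV, UW, UX is zero.
Rows: (14, -48, 44), (-1, -3, 5), (-14, 48, -44).
Expanding along the first row: (14)(-108) − (-48)(114) + (44)(-90) = 0.
Zero determinant ⇒ coplanar.

Yes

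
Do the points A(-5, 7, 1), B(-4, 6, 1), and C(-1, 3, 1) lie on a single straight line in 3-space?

AB = (1, -1, 0), AC = (4, -4, 0).
Each component of AC is 4 times the corresponding component of AB, so AC = 4·AB and the points are collinear.

Yes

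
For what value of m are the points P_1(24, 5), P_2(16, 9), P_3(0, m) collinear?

17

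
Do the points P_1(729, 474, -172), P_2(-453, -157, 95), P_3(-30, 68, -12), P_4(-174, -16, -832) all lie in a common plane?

No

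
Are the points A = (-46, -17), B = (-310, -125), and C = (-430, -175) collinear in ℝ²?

AB = (-264, -108), AC = (-384, -158).
Twice the signed area of △ABC is (-264)(-158) − (-108)(-384) = 240.
The area is nonzero, so the three points are not collinear.

No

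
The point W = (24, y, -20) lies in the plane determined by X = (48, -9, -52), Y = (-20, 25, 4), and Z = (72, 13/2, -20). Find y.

19/2

Coplanarity requires XY · (XZ × XW) = 0.
XY = (-68, 34, 56), XZ = (24, 31/2, 32); the triple product is linear in y with coefficient 3520 and constant term -33440.
Setting it to zero: y = 19/2.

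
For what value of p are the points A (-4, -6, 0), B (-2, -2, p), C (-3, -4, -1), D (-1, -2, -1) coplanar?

-2

Coplanarity ⇔ det[AB; AC; AD] = 0.
Expanding, this is linear in p: (-2)p + (-4) = 0.
So p = -2.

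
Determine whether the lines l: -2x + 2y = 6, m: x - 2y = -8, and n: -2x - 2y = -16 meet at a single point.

No

Intersecting l and m: solving the 2×2 system gives (x, y) = (2, 5).
Substitute into n: (-2)(2) + (-2)(5) = -14.
But n requires -16 ≠ -14, so the three lines have no common point.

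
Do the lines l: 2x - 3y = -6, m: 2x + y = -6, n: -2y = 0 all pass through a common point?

Yes

Lines aᵢx + bᵢy = cᵢ with pairwise distinct directions are concurrent exactly when det[aᵢ bᵢ cᵢ] = 0.
Here the determinant is 0.
It vanishes, so the lines are concurrent at (-3, 0).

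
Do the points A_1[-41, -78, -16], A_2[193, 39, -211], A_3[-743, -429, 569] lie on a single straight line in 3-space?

A_1A_2 = (234, 117, -195), A_1A_3 = (-702, -351, 585).
A_1A_2 × A_1A_3 = (0, 0, 0).
The cross product vanishes, so the three points are collinear.

Yes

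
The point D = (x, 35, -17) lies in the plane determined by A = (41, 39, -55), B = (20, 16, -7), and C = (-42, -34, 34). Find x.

45

The plane through A, B, C has equation 1457x − 2115y − 376z = -2068.
Substituting D: (1457)x + (-67633) = -2068, so x = 45.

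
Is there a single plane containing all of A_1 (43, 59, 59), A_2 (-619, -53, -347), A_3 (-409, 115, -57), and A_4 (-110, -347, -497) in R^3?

No

The four points are coplanar iff the 3×3 determinant with rows A_1A_2, A_1A_3, A_1A_4 is zero.
Rows: (-662, -112, -406), (-452, 56, -116), (-153, -406, -556).
Expanding along the first row: (-662)(-78232) − (-112)(233564) + (-406)(192080) = -35728.
Nonzero ⇒ not coplanar.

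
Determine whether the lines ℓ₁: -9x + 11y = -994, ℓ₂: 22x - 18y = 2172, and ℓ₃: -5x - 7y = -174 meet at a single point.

Lines aᵢx + bᵢy = cᵢ with pairwise distinct directions are concurrent exactly when det[aᵢ bᵢ cᵢ] = 0.
Here the determinant is 160.
Nonzero, so no common point exists.

No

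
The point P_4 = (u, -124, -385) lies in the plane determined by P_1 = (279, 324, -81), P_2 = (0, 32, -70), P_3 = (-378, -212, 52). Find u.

Coplanarity requires P_1P_2 · (P_1P_3 × P_1P_4) = 0.
P_1P_2 = (-279, -292, 11), P_1P_3 = (-657, -536, 133); the triple product is linear in u with coefficient -32940 and constant term 8663220.
Setting it to zero: u = 263.

263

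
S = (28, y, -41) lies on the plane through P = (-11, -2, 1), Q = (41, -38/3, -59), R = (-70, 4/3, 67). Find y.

A normal to the plane is n = PQ × PR = (-504, 108, -456).
S lies in the plane iff n · PS = 0.
This gives (108)y + (-288) = 0, so y = 8/3.

8/3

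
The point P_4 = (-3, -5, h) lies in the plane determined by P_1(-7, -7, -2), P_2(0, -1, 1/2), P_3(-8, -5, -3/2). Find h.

Coplanarity requires P_1P_2 · (P_1P_3 × P_1P_4) = 0.
P_1P_2 = (7, 6, 5/2), P_1P_3 = (-1, 2, 1/2); the triple product is linear in h with coefficient 20 and constant term 20.
Setting it to zero: h = -1.

-1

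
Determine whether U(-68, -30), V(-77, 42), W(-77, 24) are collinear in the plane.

No

UV = (-9, 72), UW = (-9, 54).
If collinear, UW would be a scalar multiple of UV. But (-9)·(54) ≠ (72)·(-9) (difference 162), so they are not parallel; the points are not collinear.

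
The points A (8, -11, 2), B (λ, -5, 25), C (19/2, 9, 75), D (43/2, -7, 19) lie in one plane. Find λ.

29/2

The points are coplanar iff AB · (AC × AD) = 0.
Expanding, this is linear in λ: (48)λ + (-696) = 0.
So λ = 29/2.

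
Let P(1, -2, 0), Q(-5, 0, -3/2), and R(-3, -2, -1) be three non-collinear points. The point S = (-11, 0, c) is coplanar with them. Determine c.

-3

The plane through P, Q, R has equation −2x + 8z = -2.
Substituting S: (8)c + (22) = -2, so c = -3.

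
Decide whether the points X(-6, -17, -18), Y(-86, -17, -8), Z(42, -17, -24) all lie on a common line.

Yes

XY = (-80, 0, 10), XZ = (48, 0, -6).
Each component of XZ is -3/5 times the corresponding component of XY, so XZ = -3/5·XY and the points are collinear.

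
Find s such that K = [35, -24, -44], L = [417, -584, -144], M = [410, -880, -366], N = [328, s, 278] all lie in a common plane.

The points are coplanar iff KL · (KM × KN) = 0.
Expanding, this is linear in s: (85504)s + (-7866368) = 0.
So s = 92.

92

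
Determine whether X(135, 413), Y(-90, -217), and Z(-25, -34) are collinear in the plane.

No

XY = (-225, -630), XZ = (-160, -447).
If collinear, XZ would be a scalar multiple of XY. But (-225)·(-447) ≠ (-630)·(-160) (difference -225), so they are not parallel; the points are not collinear.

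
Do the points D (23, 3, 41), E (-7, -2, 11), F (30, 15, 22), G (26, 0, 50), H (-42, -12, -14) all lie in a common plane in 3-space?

No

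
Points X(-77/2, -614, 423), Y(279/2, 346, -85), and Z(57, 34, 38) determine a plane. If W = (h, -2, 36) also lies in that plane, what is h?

Coplanarity requires XY · (XZ × XW) = 0.
XY = (178, 960, -508), XZ = (191/2, 648, -385); the triple product is linear in h with coefficient -40416 and constant term 1535808.
Setting it to zero: h = 38.

38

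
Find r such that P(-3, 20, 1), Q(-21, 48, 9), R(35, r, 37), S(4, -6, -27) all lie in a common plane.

-7

Coplanarity ⇔ det[PQ; PR; PS] = 0.
Expanding, this is linear in r: (448)r + (3136) = 0.
So r = -7.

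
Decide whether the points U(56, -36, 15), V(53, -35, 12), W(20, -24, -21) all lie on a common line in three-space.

UV = (-3, 1, -3), UW = (-36, 12, -36).
Each component of UW is 12 times the corresponding component of UV, so UW = 12·UV and the points are collinear.

Yes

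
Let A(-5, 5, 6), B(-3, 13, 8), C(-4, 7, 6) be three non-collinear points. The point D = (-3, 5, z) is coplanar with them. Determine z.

A normal to the plane is n = AB × AC = (-4, 2, -4).
D lies in the plane iff n · AD = 0.
This gives (-4)z + (16) = 0, so z = 4.

4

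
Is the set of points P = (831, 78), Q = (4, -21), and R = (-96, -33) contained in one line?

No

PQ = (-827, -99), PR = (-927, -111).
If collinear, PR would be a scalar multiple of PQ. But (-827)·(-111) ≠ (-99)·(-927) (difference 24), so they are not parallel; the points are not collinear.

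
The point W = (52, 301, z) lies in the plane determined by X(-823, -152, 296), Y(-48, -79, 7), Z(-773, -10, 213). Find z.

-204

Coplanarity requires XY · (XZ × XW) = 0.
XY = (775, 73, -289), XZ = (50, 142, -83); the triple product is linear in z with coefficient 106400 and constant term 21705600.
Setting it to zero: z = -204.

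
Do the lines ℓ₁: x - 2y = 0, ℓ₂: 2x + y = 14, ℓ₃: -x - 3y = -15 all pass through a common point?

Intersecting ℓ₁ and ℓ₂: solving the 2×2 system gives (x, y) = (28/5, 14/5).
Substitute into ℓ₃: (-1)(28/5) + (-3)(14/5) = -14.
But ℓ₃ requires -15 ≠ -14, so the three lines have no common point.

No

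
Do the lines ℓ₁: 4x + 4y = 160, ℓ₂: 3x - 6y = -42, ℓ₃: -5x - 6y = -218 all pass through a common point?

Yes

The three lines meet at one point iff the augmented coefficient matrix [aᵢ bᵢ cᵢ] has rank < 3, i.e. its determinant vanishes.
Here the determinant is 0.
It vanishes, so the lines are concurrent at (22, 18).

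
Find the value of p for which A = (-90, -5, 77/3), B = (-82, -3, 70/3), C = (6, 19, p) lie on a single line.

-7/3

Collinearity requires AB × AC = 0; each component is linear in p.
The x-component gives (2)p + (14/3) = 0, so p = -7/3.
The remaining components then also vanish.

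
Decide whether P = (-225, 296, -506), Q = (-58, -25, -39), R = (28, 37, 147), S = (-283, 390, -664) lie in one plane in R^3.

The four points are coplanar iff the 3×3 determinant with rows PQ, PR, PS is zero.
Rows: (167, -321, 467), (253, -259, 653), (-58, 94, -158).
Expanding along the first row: (167)(-20460) − (-321)(-2100) + (467)(8760) = 0.
Zero determinant ⇒ coplanar.

Yes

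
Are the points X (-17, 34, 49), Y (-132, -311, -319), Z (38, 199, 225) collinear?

XY = (-115, -345, -368), XZ = (55, 165, 176).
XY × XZ = (0, 0, 0).
The cross product vanishes, so the three points are collinear.

Yes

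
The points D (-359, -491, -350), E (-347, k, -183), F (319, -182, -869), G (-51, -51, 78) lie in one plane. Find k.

Coplanarity ⇔ det[DE; DF; DG] = 0.
Expanding, this is linear in k: (-450036)k + (-182714616) = 0.
So k = -406.

-406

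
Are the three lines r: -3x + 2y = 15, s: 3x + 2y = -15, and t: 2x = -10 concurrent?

Yes

The three lines meet at one point iff the augmented coefficient matrix [aᵢ bᵢ cᵢ] has rank < 3, i.e. its determinant vanishes.
Here the determinant is 0.
It vanishes, so the lines are concurrent at (-5, 0).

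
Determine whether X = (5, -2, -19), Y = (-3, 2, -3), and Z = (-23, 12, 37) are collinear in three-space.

XY = (-8, 4, 16), XZ = (-28, 14, 56).
XY × XZ = (0, 0, 0).
The cross product vanishes, so the three points are collinear.

Yes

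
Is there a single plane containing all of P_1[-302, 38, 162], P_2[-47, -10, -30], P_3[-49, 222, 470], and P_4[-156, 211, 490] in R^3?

The four points are coplanar iff the 3×3 determinant with rows P_1P_2, P_1P_3, P_1P_4 is zero.
Rows: (255, -48, -192), (253, 184, 308), (146, 173, 328).
Expanding along the first row: (255)(7068) − (-48)(38016) + (-192)(16905) = 381348.
Nonzero ⇒ not coplanar.

No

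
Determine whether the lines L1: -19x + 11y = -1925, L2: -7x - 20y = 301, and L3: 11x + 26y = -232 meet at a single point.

The three lines meet at one point iff the augmented coefficient matrix [aᵢ bᵢ cᵢ] has rank < 3, i.e. its determinant vanishes.
Here the determinant is 5941.
Nonzero, so no common point exists.

No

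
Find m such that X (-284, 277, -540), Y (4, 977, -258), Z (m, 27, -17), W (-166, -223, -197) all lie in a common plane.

The points are coplanar iff XY · (XZ × XW) = 0.
Expanding, this is linear in m: (-381100)m + (-6097600) = 0.
So m = -16.

-16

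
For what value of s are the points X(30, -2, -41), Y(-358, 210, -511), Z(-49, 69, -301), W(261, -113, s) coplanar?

149

Normal to plane XYZ: n = (-21750, -63750, -10800); plane equation n·P = -82200.
Requiring n·W = -82200: (-10800)s + (1527000) = -82200.
So s = 149.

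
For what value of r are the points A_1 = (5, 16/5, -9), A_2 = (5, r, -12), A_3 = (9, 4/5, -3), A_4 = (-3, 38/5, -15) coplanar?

17/5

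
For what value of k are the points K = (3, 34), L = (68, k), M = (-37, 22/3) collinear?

232/3

The three points are collinear iff det[KL; KM] = 0.
This determinant is linear in k: (40)k + (-9280/3) = 0, so k = 232/3.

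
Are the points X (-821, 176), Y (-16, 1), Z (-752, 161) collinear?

Yes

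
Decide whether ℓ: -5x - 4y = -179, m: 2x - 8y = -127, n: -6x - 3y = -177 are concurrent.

No

The three lines meet at one point iff the augmented coefficient matrix [aᵢ bᵢ cᵢ] has rank < 3, i.e. its determinant vanishes.
Here the determinant is 27.
Nonzero, so no common point exists.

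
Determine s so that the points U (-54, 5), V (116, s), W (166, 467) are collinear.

Collinearity: (V − U) must be parallel to (W − U) = (220, 462).
Cross-multiplying the components: (s − 5)·(220) = (170)·(462).
Solving gives s = 362.

362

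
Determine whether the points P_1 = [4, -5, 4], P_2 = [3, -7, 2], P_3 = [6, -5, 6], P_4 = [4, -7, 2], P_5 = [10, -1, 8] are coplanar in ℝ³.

The plane through P_1, P_2, P_3 has normal n = P_1P_2 × P_1P_3 = (-4, -2, 4) and equation n·P = 10.
Checking the remaining points: n·P_4 = 6, n·P_5 = -6.
Since n·P_4 = 6 ≠ 10, P_4 is off the plane and the points are not all coplanar.

No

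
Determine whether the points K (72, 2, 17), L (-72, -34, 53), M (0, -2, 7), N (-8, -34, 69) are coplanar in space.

Yes

A normal to the plane through K, L, M is n = KL × KM = (504, -4032, -2016).
The plane has equation n·P = -6048. For N: n·N = -6048.
Equal, so N lies in the plane and all four are coplanar.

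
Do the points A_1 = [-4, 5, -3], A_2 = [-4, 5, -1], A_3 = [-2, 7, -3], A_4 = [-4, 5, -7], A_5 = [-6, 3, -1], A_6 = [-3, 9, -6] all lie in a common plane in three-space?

No

The plane through A_1, A_2, A_3 has normal n = A_1A_2 × A_1A_3 = (-4, 4, 0) and equation n·P = 36.
Checking the remaining points: n·A_4 = 36, n·A_5 = 36, n·A_6 = 48.
Since n·A_6 = 48 ≠ 36, A_6 is off the plane and the points are not all coplanar.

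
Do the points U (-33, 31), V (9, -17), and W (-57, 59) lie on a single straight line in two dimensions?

UV = (42, -48), UW = (-24, 28).
If collinear, UW would be a scalar multiple of UV. But (42)·(28) ≠ (-48)·(-24) (difference 24), so they are not parallel; the points are not collinear.

No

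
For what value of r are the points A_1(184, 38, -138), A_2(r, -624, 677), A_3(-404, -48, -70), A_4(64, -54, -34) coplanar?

406

Normal to plane A_1A_3A_4: n = (-2688, 52992, 43776); plane equation n·P = -4521984.
Requiring n·A_2 = -4521984: (-2688)r + (-3430656) = -4521984.
So r = 406.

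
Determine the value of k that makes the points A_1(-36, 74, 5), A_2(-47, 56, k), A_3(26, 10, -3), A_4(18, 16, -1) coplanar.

19

The points are coplanar iff A_1A_2 · (A_1A_3 × A_1A_4) = 0.
Expanding, this is linear in k: (-140)k + (2660) = 0.
So k = 19.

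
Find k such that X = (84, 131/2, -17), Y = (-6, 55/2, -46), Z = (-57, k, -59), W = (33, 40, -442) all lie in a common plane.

6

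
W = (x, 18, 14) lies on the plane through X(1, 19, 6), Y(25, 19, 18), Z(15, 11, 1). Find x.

20

A normal to the plane is n = XY × XZ = (96, 288, -192).
W lies in the plane iff n · XW = 0.
This gives (96)x + (-1920) = 0, so x = 20.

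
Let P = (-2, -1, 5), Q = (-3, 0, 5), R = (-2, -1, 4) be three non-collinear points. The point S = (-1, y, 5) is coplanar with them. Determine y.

The plane through P, Q, R has equation −1x − 1y = 3.
Substituting S: (-1)y + (1) = 3, so y = -2.

-2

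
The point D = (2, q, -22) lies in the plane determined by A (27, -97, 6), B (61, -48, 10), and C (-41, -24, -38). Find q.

-14

A normal to the plane is n = AB × AC = (-2448, 1224, 5814).
D lies in the plane iff n · AD = 0.
This gives (1224)q + (17136) = 0, so q = -14.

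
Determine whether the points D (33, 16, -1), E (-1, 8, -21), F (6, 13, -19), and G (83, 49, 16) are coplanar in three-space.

No

A normal to the plane through D, E, F is n = DE × DF = (84, -72, -114).
The plane has equation n·P = 1734. For G: n·G = 1620.
1620 ≠ 1734, so G is off the plane.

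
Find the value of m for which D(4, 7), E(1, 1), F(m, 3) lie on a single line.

2

Collinearity: (F − D) must be parallel to (E − D) = (-3, -6).
Cross-multiplying the components: (m − 4)·(-6) = (-4)·(-3).
Solving gives m = 2.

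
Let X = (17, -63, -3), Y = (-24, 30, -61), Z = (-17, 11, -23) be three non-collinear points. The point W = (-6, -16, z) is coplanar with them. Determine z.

The plane through X, Y, Z has equation 2432x + 1152y + 128z = -31616.
Substituting W: (128)z + (-33024) = -31616, so z = 11.

11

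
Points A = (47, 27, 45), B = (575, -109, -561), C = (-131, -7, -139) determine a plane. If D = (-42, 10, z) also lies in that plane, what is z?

A normal to the plane is n = AB × AC = (4420, 205020, -42160).
D lies in the plane iff n · AD = 0.
This gives (-42160)z + (-1981520) = 0, so z = -47.

-47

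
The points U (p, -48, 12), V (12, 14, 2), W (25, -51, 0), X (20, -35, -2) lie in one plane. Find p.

33

The points are coplanar iff UV · (UW × UX) = 0.
Expanding, this is linear in p: (-162)p + (5346) = 0.
So p = 33.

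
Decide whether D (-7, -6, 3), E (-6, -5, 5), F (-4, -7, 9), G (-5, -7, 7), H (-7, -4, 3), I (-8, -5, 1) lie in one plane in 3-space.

The plane through D, E, F has normal n = DE × DF = (8, 0, -4) and equation n·P = -68.
Checking the remaining points: n·G = -68, n·H = -68, n·I = -68.
All equal -68, so all 6 points lie in one plane.

Yes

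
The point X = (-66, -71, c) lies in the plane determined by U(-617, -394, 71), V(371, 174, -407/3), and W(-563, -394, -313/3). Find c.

-34/3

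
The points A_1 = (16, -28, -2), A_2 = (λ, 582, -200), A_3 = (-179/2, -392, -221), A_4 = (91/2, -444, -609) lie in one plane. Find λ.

Normal to plane A_1A_3A_4: n = (129844, -70499, 54626); plane equation n·P = 3942224.
Requiring n·A_2 = 3942224: (129844)λ + (-51955618) = 3942224.
So λ = 861/2.

861/2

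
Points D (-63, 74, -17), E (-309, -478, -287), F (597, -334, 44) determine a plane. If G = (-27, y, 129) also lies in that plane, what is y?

458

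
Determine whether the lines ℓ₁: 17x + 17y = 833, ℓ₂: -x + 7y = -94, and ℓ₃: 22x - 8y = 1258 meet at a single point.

No

Lines aᵢx + bᵢy = cᵢ with pairwise distinct directions are concurrent exactly when det[aᵢ bᵢ cᵢ] = 0.
Here the determinant is 1530.
Nonzero, so no common point exists.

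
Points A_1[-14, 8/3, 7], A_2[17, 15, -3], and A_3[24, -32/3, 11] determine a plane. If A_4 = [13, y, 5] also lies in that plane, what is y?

The plane through A_1, A_2, A_3 has equation −84x − 504y − 882z = -6342.
Substituting A_4: (-504)y + (-5502) = -6342, so y = 5/3.

5/3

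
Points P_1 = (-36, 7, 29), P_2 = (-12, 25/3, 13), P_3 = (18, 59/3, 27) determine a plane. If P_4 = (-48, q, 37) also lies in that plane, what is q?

The plane through P_1, P_2, P_3 has equation 200x − 816y + 232z = -6184.
Substituting P_4: (-816)q + (-1016) = -6184, so q = 19/3.

19/3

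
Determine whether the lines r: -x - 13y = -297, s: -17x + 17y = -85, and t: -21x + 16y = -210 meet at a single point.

The three lines meet at one point iff the augmented coefficient matrix [aᵢ bᵢ cᵢ] has rank < 3, i.e. its determinant vanishes.
Here the determinant is 170.
Nonzero, so no common point exists.

No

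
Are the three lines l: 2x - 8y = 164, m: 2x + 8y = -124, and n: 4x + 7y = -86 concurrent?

Yes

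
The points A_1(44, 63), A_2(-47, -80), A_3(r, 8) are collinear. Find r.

The three points are collinear iff det[A_1A_2; A_1A_3] = 0.
This determinant is linear in r: (143)r + (-1287) = 0, so r = 9.

9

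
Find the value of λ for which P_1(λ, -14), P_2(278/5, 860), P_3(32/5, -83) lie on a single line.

The three points are collinear iff det[P_1P_2; P_1P_3] = 0.
This determinant is linear in λ: (943)λ + (-9430) = 0, so λ = 10.

10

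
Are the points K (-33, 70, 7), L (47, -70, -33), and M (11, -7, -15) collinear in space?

Yes

KL = (80, -140, -40), KM = (44, -77, -22).
Each component of KM is 11/20 times the corresponding component of KL, so KM = 11/20·KL and the points are collinear.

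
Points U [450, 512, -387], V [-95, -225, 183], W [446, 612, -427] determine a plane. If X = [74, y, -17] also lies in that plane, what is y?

59

Coplanarity requires UV · (UW × UX) = 0.
UV = (-545, -737, 570), UW = (-4, 100, -40); the triple product is linear in y with coefficient -24080 and constant term 1420720.
Setting it to zero: y = 59.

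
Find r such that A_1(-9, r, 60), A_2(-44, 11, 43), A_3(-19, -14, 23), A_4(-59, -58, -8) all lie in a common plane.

Coplanarity ⇔ det[A_1A_2; A_1A_3; A_1A_4] = 0.
Expanding, this is linear in r: (-1575)r + (56700) = 0.
So r = 36.

36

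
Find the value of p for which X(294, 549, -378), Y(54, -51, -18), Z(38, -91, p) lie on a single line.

6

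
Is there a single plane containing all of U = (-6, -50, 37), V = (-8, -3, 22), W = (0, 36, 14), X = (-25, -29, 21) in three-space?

No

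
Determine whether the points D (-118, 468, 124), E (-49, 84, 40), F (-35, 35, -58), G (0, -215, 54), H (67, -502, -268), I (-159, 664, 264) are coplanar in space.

The plane through D, E, F has normal n = DE × DF = (33516, 5586, 1995) and equation n·P = -1093260.
Checking the remaining points: n·G = -1093260, n·H = -1093260, n·I = -1093260.
All equal -1093260, so all 6 points lie in one plane.

Yes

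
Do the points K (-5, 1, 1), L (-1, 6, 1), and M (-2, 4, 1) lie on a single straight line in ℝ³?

KL = (4, 5, 0), KM = (3, 3, 0).
KL × KM = (0, 0, -3).
The cross product is nonzero, so the points do not lie on one line.

No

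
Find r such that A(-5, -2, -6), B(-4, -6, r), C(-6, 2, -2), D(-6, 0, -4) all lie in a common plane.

Coplanarity ⇔ det[AB; AC; AD] = 0.
Expanding, this is linear in r: (2)r + (20) = 0.
So r = -10.

-10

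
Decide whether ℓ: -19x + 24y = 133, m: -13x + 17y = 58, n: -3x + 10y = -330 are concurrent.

Lines aᵢx + bᵢy = cᵢ with pairwise distinct directions are concurrent exactly when det[aᵢ bᵢ cᵢ] = 0.
Here the determinant is -33.
Nonzero, so no common point exists.

No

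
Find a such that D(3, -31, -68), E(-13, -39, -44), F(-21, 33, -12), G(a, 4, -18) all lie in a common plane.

-22

Coplanarity ⇔ det[DE; DF; DG] = 0.
Expanding, this is linear in a: (-1984)a + (-43648) = 0.
So a = -22.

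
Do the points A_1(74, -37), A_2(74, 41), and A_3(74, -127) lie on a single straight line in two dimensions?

Yes

A_1A_2 = (0, 78), A_1A_3 = (0, -90).
Checking proportionality: A_1A_3 = -15/13·A_1A_2, so the vectors are parallel and the points are collinear.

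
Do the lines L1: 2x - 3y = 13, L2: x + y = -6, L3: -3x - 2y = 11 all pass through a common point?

No

Intersecting L1 and L2: solving the 2×2 system gives (x, y) = (-1, -5).
Substitute into L3: (-3)(-1) + (-2)(-5) = 13.
But L3 requires 11 ≠ 13, so the three lines have no common point.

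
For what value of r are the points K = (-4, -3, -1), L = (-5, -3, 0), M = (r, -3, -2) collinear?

-3

Collinearity requires KL × KM = 0; each component is linear in r.
The y-component gives (1)r + (3) = 0, so r = -3.
The remaining components then also vanish.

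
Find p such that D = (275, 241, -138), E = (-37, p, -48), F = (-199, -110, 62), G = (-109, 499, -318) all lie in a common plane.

Coplanarity ⇔ det[DE; DF; DG] = 0.
Expanding, this is linear in p: (-162120)p + (12321120) = 0.
So p = 76.

76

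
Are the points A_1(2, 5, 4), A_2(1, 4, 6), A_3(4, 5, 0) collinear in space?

No

A_1A_2 = (-1, -1, 2), A_1A_3 = (2, 0, -4).
A_1A_2 × A_1A_3 = (4, 0, 2).
The cross product is nonzero, so the points do not lie on one line.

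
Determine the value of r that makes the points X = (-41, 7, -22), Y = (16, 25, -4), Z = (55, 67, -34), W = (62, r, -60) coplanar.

The points are coplanar iff XY · (XZ × XW) = 0.
Expanding, this is linear in r: (2412)r + (-214668) = 0.
So r = 89.

89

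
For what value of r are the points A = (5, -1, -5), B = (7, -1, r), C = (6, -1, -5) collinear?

-5

Direction AC = (1, 0, 0). From the x-coordinate of B, the parameter along the line is τ = (7 − 5)/1 = 2.
Then r = (-5) + 2·(0) = -5.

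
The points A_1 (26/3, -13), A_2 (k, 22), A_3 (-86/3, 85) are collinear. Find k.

The three points are collinear iff det[A_1A_2; A_1A_3] = 0.
This determinant is linear in k: (98)k + (1372/3) = 0, so k = -14/3.

-14/3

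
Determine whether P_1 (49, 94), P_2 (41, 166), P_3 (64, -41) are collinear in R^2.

Yes

P_1P_2 = (-8, 72), P_1P_3 = (15, -135).
det[P_1P_2; P_1P_3] = (-8)(-135) − (72)(15) = 0.
The determinant is zero, so the points are collinear.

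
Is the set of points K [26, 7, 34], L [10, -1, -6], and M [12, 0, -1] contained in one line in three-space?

KL = (-16, -8, -40), KM = (-14, -7, -35).
Each component of KM is 7/8 times the corresponding component of KL, so KM = 7/8·KL and the points are collinear.

Yes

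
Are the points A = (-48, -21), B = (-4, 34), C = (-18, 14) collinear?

No

AB = (44, 55), AC = (30, 35).
Twice the signed area of △ABC is (44)(35) − (55)(30) = -110.
The area is nonzero, so the three points are not collinear.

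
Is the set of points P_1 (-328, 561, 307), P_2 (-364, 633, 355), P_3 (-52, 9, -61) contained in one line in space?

P_1P_2 = (-36, 72, 48), P_1P_3 = (276, -552, -368).
Each component of P_1P_3 is -23/3 times the corresponding component of P_1P_2, so P_1P_3 = -23/3·P_1P_2 and the points are collinear.

Yes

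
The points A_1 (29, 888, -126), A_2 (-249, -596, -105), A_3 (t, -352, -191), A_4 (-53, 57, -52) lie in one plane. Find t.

Coplanarity ⇔ det[A_1A_2; A_1A_3; A_1A_4] = 0.
Expanding, this is linear in t: (92365)t + (27801865) = 0.
So t = -301.

-301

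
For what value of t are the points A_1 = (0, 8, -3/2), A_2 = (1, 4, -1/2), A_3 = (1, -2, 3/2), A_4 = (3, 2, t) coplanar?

The points are coplanar iff A_1A_2 · (A_1A_3 × A_1A_4) = 0.
Expanding, this is linear in t: (-6)t + (-3) = 0.
So t = -1/2.

-1/2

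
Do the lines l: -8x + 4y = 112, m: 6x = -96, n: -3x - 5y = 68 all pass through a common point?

Yes

Intersecting l and m: solving the 2×2 system gives (x, y) = (-16, -4).
Substitute into n: (-3)(-16) + (-5)(-4) = 68.
This equals 68, so (-16, -4) lies on all three lines and they are concurrent.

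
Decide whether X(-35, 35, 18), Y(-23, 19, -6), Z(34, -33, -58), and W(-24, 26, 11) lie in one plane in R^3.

No

With X as base: XY = (12, -16, -24), XZ = (69, -68, -76), XW = (11, -9, -7).
XZ × XW = (-208, -353, 127).
XY · (XZ × XW) = 104.
Since 104 ≠ 0, the four points are not coplanar.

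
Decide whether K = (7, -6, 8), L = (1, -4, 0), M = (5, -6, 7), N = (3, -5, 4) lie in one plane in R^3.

No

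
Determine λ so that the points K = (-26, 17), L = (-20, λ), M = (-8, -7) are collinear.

Collinearity: (L − K) must be parallel to (M − K) = (18, -24).
Cross-multiplying the components: (λ − 17)·(18) = (6)·(-24).
Solving gives λ = 9.

9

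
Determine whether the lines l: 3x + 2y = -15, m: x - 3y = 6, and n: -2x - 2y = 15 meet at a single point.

The three lines meet at one point iff the augmented coefficient matrix [aᵢ bᵢ cᵢ] has rank < 3, i.e. its determinant vanishes.
Here the determinant is -33.
Nonzero, so no common point exists.

No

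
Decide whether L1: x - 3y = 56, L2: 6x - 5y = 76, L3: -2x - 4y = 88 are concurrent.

Lines aᵢx + bᵢy = cᵢ with pairwise distinct directions are concurrent exactly when det[aᵢ bᵢ cᵢ] = 0.
Here the determinant is 0.
It vanishes, so the lines are concurrent at (-4, -20).

Yes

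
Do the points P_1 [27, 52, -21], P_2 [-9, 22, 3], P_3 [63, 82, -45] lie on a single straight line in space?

Yes

P_1P_2 = (-36, -30, 24), P_1P_3 = (36, 30, -24).
P_1P_2 × P_1P_3 = (0, 0, 0).
The cross product vanishes, so the three points are collinear.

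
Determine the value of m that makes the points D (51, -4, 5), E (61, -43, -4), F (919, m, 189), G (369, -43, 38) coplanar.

243

Coplanarity ⇔ det[DE; DF; DG] = 0.
Expanding, this is linear in m: (3192)m + (-775656) = 0.
So m = 243.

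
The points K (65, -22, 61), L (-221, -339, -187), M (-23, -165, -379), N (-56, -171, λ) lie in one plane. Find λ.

-163

The points are coplanar iff KL · (KM × KN) = 0.
Expanding, this is linear in λ: (13002)λ + (2119326) = 0.
So λ = -163.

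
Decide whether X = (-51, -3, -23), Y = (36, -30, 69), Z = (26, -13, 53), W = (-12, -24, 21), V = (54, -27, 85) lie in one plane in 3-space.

No

The plane through X, Y, Z has normal n = XY × XZ = (-1132, 472, 1209) and equation n·P = 28509.
Checking the remaining points: n·W = 27645, n·V = 28893.
Since n·W = 27645 ≠ 28509, W is off the plane and the points are not all coplanar.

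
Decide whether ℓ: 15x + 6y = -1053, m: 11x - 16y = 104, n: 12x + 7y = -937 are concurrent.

No

Lines aᵢx + bᵢy = cᵢ with pairwise distinct directions are concurrent exactly when det[aᵢ bᵢ cᵢ] = 0.
Here the determinant is 33.
Nonzero, so no common point exists.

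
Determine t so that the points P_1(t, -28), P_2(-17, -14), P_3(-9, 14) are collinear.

-21

Collinearity: (P_1 − P_2) must be parallel to (P_3 − P_2) = (8, 28).
Cross-multiplying the components: (t − (-17))·(28) = (-14)·(8).
Solving gives t = -21.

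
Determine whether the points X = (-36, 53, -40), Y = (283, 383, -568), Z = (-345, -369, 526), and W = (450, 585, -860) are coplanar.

Yes

A normal to the plane through X, Y, Z is n = XY × XZ = (-36036, -17402, -32648).
The plane has equation n·P = 1680910. For W: n·W = 1680910.
Equal, so W lies in the plane and all four are coplanar.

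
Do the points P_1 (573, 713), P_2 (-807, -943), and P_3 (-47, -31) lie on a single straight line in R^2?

P_1P_2 = (-1380, -1656), P_1P_3 = (-620, -744).
Checking proportionality: P_1P_3 = 31/69·P_1P_2, so the vectors are parallel and the points are collinear.

Yes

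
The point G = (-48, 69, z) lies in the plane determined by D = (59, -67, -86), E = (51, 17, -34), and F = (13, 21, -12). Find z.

The plane through D, E, F has equation 1640x − 1800y + 3160z = -54400.
Substituting G: (3160)z + (-202920) = -54400, so z = 47.

47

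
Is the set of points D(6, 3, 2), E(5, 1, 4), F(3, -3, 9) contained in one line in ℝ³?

No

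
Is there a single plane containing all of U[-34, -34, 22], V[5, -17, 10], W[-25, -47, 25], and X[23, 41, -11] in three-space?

No

With U as base: UV = (39, 17, -12), UW = (9, -13, 3), UX = (57, 75, -33).
UW × UX = (204, 468, 1416).
UV · (UW × UX) = -1080.
Since -1080 ≠ 0, the four points are not coplanar.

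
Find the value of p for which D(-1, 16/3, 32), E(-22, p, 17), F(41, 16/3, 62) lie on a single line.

16/3

Collinearity requires DE × DF = 0; each component is linear in p.
The x-component gives (30)p + (-160) = 0, so p = 16/3.
The remaining components then also vanish.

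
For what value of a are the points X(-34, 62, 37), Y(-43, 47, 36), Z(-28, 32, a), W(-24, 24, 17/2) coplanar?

16

Coplanarity ⇔ det[XY; XZ; XW] = 0.
Expanding, this is linear in a: (-492)a + (7872) = 0.
So a = 16.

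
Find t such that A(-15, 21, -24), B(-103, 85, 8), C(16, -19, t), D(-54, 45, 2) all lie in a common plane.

Coplanarity ⇔ det[AB; AC; AD] = 0.
Expanding, this is linear in t: (-384)t + (4608) = 0.
So t = 12.

12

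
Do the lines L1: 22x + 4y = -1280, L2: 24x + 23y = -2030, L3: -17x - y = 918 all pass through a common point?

Yes

Lines aᵢx + bᵢy = cᵢ with pairwise distinct directions are concurrent exactly when det[aᵢ bᵢ cᵢ] = 0.
Here the determinant is 0.
It vanishes, so the lines are concurrent at (-52, -34).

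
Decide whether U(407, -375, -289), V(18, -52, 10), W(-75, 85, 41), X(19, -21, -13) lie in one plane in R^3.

No

A normal to the plane through U, V, W is n = UV × UW = (-30950, -15748, -23254).
The plane has equation n·P = 29256. For X: n·X = 44960.
44960 ≠ 29256, so X is off the plane.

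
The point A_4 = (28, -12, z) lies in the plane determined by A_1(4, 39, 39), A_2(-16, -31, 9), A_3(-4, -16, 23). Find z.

The plane through A_1, A_2, A_3 has equation −530x − 80y + 540z = 15820.
Substituting A_4: (540)z + (-13880) = 15820, so z = 55.

55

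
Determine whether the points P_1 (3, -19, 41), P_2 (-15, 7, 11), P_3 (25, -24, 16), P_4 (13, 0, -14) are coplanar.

The four points are coplanar iff the 3×3 determinant with rows P_1P_2, P_1P_3, P_1P_4 is zero.
Rows: (-18, 26, -30), (22, -5, -25), (10, 19, -55).
Expanding along the first row: (-18)(750) − (26)(-960) + (-30)(468) = -2580.
Nonzero ⇒ not coplanar.

No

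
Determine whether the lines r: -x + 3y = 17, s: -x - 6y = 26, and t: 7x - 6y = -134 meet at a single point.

The three lines meet at one point iff the augmented coefficient matrix [aᵢ bᵢ cᵢ] has rank < 3, i.e. its determinant vanishes.
Here the determinant is 0.
It vanishes, so the lines are concurrent at (-20, -1).

Yes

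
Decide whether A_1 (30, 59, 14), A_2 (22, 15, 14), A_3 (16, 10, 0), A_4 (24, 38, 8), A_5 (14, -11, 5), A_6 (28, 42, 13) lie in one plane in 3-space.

The plane through A_1, A_2, A_3 has normal n = A_1A_2 × A_1A_3 = (616, -112, -224) and equation n·P = 8736.
Checking the remaining points: n·A_4 = 8736, n·A_5 = 8736, n·A_6 = 9632.
Since n·A_6 = 9632 ≠ 8736, A_6 is off the plane and the points are not all coplanar.

No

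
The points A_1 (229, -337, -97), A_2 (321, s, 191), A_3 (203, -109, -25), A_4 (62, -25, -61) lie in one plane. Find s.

Coplanarity ⇔ det[A_1A_2; A_1A_3; A_1A_4] = 0.
Expanding, this is linear in s: (-11088)s + (3581424) = 0.
So s = 323.

323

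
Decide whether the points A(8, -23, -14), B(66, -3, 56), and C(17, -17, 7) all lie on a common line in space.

No

AB = (58, 20, 70), AC = (9, 6, 21).
AB × AC = (0, -588, 168).
The cross product is nonzero, so the points do not lie on one line.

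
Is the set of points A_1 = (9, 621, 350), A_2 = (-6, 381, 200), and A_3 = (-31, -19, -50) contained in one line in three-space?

A_1A_2 = (-15, -240, -150), A_1A_3 = (-40, -640, -400).
A_1A_2 × A_1A_3 = (0, 0, 0).
The cross product vanishes, so the three points are collinear.

Yes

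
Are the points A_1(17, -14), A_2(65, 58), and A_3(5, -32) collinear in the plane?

Yes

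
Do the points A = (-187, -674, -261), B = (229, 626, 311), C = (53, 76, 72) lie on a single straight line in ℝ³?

AB = (416, 1300, 572), AC = (240, 750, 333).
AB × AC = (3900, -1248, 0).
The cross product is nonzero, so the points do not lie on one line.

No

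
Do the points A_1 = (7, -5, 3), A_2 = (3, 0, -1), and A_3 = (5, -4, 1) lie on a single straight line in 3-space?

No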